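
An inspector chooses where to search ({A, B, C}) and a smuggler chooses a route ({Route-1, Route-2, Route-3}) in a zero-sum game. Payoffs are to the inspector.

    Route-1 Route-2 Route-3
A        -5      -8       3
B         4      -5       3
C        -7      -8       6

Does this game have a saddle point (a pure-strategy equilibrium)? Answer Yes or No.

Row minima: A → -8, B → -5, C → -8; maximin = -5.
Column maxima: Route-1 → 4, Route-2 → -5, Route-3 → 6; minimax = -5.
maximin = minimax = -5, so a saddle point exists.

Yes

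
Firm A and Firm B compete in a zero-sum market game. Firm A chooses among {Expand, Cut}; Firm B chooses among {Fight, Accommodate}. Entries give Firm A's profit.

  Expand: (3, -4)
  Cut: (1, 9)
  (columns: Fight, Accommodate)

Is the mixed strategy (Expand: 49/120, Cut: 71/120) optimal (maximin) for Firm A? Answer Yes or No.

Against Fight this mix gives (49/120)·3 + (71/120)·1 = 109/60.
Against Accommodate this mix gives (49/120)·(-4) + (71/120)·9 = 443/120.
Firm B will play Fight, holding Firm A to 109/60. Shifting weight toward the row that does better against Fight would raise this floor (the equalizing mix achieves 31/15 against both Fight and Accommodate), so the proposed strategy is not optimal.

No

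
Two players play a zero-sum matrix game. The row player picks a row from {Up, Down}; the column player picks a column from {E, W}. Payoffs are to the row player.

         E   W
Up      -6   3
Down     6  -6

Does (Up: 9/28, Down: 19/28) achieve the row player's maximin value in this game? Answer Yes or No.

Against E this mix gives (9/28)·(-6) + (19/28)·6 = 15/7.
Against W this mix gives (9/28)·3 + (19/28)·(-6) = -87/28.
The column player will play W, holding the row player to -87/28. Shifting weight toward the row that does better against W would raise this floor (the equalizing mix achieves -6/7 against both W and E), so the proposed strategy is not optimal.

No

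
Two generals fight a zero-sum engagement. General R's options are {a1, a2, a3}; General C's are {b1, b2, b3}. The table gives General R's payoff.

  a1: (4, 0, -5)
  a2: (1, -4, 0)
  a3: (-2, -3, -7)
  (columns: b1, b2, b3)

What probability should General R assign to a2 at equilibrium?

5/9

Row minima: a1 → -5, a2 → -4, a3 → -7; maximin = -4.
Column maxima: b1 → 4, b2 → 0, b3 → 0; minimax = 0.
-4 ≠ 0, so there is no saddle point; optimal play is mixed.
a3 is strictly dominated by a1, so General R never plays it.
b1 is strictly dominated by b2 (it gives General R strictly more in every row), so General C never plays it.
On the remaining 2×2 (a1, a2 vs b2, b3):
Let General R play a1 with probability p. Expected payoff against b2: 0p + (-4)(1−p) = 4p − 4; against b3: (-5)p + 0(1−p) = −5p.
Setting these equal: 4p − 4 = −5p ⇒ 9p = 4 ⇒ p = 4/9, and the value is (4)·(4/9) − 4 = -20/9.
For General C: with q = P(b2), equating a1's and a2's payoffs gives 5q − 5 = −4q ⇒ q = 5/9.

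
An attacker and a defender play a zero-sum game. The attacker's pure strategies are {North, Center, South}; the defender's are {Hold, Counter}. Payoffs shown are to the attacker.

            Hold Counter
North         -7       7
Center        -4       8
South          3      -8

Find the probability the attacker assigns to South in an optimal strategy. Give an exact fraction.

12/23

Row minima: North → -7, Center → -4, South → -8; maximin = -4.
Column maxima: Hold → 3, Counter → 8; minimax = 3.
-4 ≠ 3, so there is no saddle point; optimal play is mixed.
North is strictly dominated by Center, so the attacker never plays it.
On the remaining 2×2 (Center, South vs Hold, Counter):
Let the attacker play Center with probability p. Expected payoff against Hold: (-4)p + 3(1−p) = −7p + 3; against Counter: 8p + (-8)(1−p) = 16p − 8.
Setting these equal: −7p + 3 = 16p − 8 ⇒ −23p = -11 ⇒ p = 11/23, and the value is (-7)·(11/23) + 3 = -8/23.
For the defender: with q = P(Hold), equating Center's and South's payoffs gives −12q + 8 = 11q − 8 ⇒ q = 16/23.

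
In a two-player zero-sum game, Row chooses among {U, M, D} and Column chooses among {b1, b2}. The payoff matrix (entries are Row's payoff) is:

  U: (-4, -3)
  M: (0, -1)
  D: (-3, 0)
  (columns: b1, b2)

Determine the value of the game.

Row minima: U → -4, M → -1, D → -3; maximin = -1.
Column maxima: b1 → 0, b2 → 0; minimax = 0.
-1 ≠ 0, so there is no saddle point; optimal play is mixed.
U is strictly dominated by M, so Row never plays it.
On the remaining 2×2 (M, D vs b1, b2):
Let Row play M with probability p. Expected payoff against b1: 0p + (-3)(1−p) = 3p − 3; against b2: (-1)p + 0(1−p) = −p.
Setting these equal: 3p − 3 = −p ⇒ 4p = 3 ⇒ p = 3/4, and the value is (3)·(3/4) − 3 = -3/4.
For Column: with q = P(b1), equating M's and D's payoffs gives q − 1 = −3q ⇒ q = 1/4.

-3/4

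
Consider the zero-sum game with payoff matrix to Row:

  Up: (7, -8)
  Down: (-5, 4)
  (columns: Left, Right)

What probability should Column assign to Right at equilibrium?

Row minima: Up → -8, Down → -5; maximin = -5.
Column maxima: Left → 7, Right → 4; minimax = 4.
-5 ≠ 4, so there is no saddle point; optimal play is mixed.
Let Row play Up with probability p. Expected payoff against Left: 7p + (-5)(1−p) = 12p − 5; against Right: (-8)p + 4(1−p) = −12p + 4.
Setting these equal: 12p − 5 = −12p + 4 ⇒ 24p = 9 ⇒ p = 3/8, and the value is (12)·(3/8) − 5 = -1/2.
For Column: with q = P(Left), equating Up's and Down's payoffs gives 15q − 8 = −9q + 4 ⇒ q = 1/2.

1/2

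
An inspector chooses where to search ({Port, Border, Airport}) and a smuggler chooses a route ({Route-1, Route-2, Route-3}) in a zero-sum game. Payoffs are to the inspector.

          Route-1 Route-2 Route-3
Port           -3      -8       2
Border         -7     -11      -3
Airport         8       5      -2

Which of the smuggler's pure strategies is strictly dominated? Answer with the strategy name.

Route-2 holds the inspector's payoff strictly below Route-1 in every row: -8 < -3, -11 < -7, 5 < 8.
So Route-1 is strictly dominated for the smuggler.

Route-1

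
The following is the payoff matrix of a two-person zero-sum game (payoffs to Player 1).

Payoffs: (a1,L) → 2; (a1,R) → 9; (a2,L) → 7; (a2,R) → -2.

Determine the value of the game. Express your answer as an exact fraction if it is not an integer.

Row minima: a1 → 2, a2 → -2; maximin = 2.
Column maxima: L → 7, R → 9; minimax = 7.
2 ≠ 7, so there is no saddle point; optimal play is mixed.
Let Player 1 play a1 with probability p. Expected payoff against L: 2p + 7(1−p) = −5p + 7; against R: 9p + (-2)(1−p) = 11p − 2.
Setting these equal: −5p + 7 = 11p − 2 ⇒ −16p = -9 ⇒ p = 9/16, and the value is (-5)·(9/16) + 7 = 67/16.
For Player 2: with q = P(L), equating a1's and a2's payoffs gives −7q + 9 = 9q − 2 ⇒ q = 11/16.

67/16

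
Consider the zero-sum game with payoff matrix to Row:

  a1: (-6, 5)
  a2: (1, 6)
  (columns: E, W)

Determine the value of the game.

Row minima: a1 → -6, a2 → 1; maximin = 1.
Column maxima: E → 1, W → 6; minimax = 1.
Since maximin = minimax = 1, there is a saddle point and the value is 1.

1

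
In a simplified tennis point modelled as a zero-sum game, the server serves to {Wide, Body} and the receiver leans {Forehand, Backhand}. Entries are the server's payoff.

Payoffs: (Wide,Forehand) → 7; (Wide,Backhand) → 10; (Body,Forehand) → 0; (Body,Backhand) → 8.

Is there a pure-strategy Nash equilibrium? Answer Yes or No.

Yes

Row minima: Wide → 7, Body → 0; maximin = 7.
Column maxima: Forehand → 7, Backhand → 10; minimax = 7.
maximin = minimax = 7, so a saddle point exists.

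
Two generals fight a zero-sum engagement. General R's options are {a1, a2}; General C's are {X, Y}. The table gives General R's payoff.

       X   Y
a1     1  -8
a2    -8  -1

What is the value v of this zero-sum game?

-65/16

Row minima: a1 → -8, a2 → -8; maximin = -8.
Column maxima: X → 1, Y → -1; minimax = -1.
-8 ≠ -1, so there is no saddle point; optimal play is mixed.
Let General R play a1 with probability p. Expected payoff against X: 1p + (-8)(1−p) = 9p − 8; against Y: (-8)p + (-1)(1−p) = −7p − 1.
Setting these equal: 9p − 8 = −7p − 1 ⇒ 16p = 7 ⇒ p = 7/16, and the value is (9)·(7/16) − 8 = -65/16.
For General C: with q = P(X), equating a1's and a2's payoffs gives 9q − 8 = −7q − 1 ⇒ q = 7/16.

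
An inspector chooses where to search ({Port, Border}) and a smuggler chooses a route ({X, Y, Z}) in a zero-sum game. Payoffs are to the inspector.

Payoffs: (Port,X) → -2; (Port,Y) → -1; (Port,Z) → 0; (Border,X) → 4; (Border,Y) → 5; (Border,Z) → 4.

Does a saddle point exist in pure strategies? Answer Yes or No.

Yes

Row minima: Port → -2, Border → 4; maximin = 4.
Column maxima: X → 4, Y → 5, Z → 4; minimax = 4.
maximin = minimax = 4, so a saddle point exists.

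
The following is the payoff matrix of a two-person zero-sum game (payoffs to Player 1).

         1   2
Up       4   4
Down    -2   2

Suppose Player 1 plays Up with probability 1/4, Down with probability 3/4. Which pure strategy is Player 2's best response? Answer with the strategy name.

If Player 2 plays 1, Player 1's expected payoff is (1/4)·4 + (3/4)·(-2) = -1/2.
If Player 2 plays 2, Player 1's expected payoff is (1/4)·4 + (3/4)·2 = 5/2.
Player 2 minimizes Player 1's payoff; the smallest is -1/2, so the best response is 1.

1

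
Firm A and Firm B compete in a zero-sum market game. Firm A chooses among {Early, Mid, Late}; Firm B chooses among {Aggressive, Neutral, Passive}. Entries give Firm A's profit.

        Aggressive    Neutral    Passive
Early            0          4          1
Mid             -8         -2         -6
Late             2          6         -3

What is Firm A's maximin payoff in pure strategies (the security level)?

Row minima: Early → 0, Mid → -8, Late → -3.
The best of these is 0.

0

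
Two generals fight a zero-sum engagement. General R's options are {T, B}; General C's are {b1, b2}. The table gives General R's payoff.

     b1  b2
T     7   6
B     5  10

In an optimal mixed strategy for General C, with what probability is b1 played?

2/3

Row minima: T → 6, B → 5; maximin = 6.
Column maxima: b1 → 7, b2 → 10; minimax = 7.
6 ≠ 7, so there is no saddle point; optimal play is mixed.
Let General R play T with probability p. Expected payoff against b1: 7p + 5(1−p) = 2p + 5; against b2: 6p + 10(1−p) = −4p + 10.
Setting these equal: 2p + 5 = −4p + 10 ⇒ 6p = 5 ⇒ p = 5/6, and the value is (2)·(5/6) + 5 = 20/3.
For General C: with q = P(b1), equating T's and B's payoffs gives q + 6 = −5q + 10 ⇒ q = 2/3.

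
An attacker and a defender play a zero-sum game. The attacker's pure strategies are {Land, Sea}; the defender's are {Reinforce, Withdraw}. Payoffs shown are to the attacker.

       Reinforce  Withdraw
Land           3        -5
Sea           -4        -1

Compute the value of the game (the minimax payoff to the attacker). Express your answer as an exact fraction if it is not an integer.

Row minima: Land → -5, Sea → -4; maximin = -4.
Column maxima: Reinforce → 3, Withdraw → -1; minimax = -1.
-4 ≠ -1, so there is no saddle point; optimal play is mixed.
Let the attacker play Land with probability p. Expected payoff against Reinforce: 3p + (-4)(1−p) = 7p − 4; against Withdraw: (-5)p + (-1)(1−p) = −4p − 1.
Setting these equal: 7p − 4 = −4p − 1 ⇒ 11p = 3 ⇒ p = 3/11, and the value is (7)·(3/11) − 4 = -23/11.
For the defender: with q = P(Reinforce), equating Land's and Sea's payoffs gives 8q − 5 = −3q − 1 ⇒ q = 4/11.

-23/11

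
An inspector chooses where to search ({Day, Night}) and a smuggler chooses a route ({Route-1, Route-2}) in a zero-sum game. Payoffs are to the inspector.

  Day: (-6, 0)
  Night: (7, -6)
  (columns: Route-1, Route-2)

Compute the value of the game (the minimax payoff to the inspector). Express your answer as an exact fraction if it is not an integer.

Row minima: Day → -6, Night → -6; maximin = -6.
Column maxima: Route-1 → 7, Route-2 → 0; minimax = 0.
-6 ≠ 0, so there is no saddle point; optimal play is mixed.
Let the inspector play Day with probability p. Expected payoff against Route-1: (-6)p + 7(1−p) = −13p + 7; against Route-2: 0p + (-6)(1−p) = 6p − 6.
Setting these equal: −13p + 7 = 6p − 6 ⇒ −19p = -13 ⇒ p = 13/19, and the value is (-13)·(13/19) + 7 = -36/19.
For the smuggler: with q = P(Route-1), equating Day's and Night's payoffs gives −6q = 13q − 6 ⇒ q = 6/19.

-36/19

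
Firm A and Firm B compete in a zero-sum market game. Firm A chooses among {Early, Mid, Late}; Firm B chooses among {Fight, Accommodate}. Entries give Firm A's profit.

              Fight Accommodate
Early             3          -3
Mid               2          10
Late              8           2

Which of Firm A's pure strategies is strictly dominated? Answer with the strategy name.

Late gives a strictly higher payoff than Early against every column: 8 > 3, 2 > -3.
So Early is strictly dominated and Firm A never plays it.

Early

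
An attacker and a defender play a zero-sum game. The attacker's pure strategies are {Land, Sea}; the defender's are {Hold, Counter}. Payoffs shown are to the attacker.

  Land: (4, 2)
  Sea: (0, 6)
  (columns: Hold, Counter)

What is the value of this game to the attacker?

3

Row minima: Land → 2, Sea → 0; maximin = 2.
Column maxima: Hold → 4, Counter → 6; minimax = 4.
2 ≠ 4, so there is no saddle point; optimal play is mixed.
Let the attacker play Land with probability p. Expected payoff against Hold: 4p + 0(1−p) = 4p; against Counter: 2p + 6(1−p) = −4p + 6.
Setting these equal: 4p = −4p + 6 ⇒ 8p = 6 ⇒ p = 3/4, and the value is (4)·(3/4) = 3.
For the defender: with q = P(Hold), equating Land's and Sea's payoffs gives 2q + 2 = −6q + 6 ⇒ q = 1/2.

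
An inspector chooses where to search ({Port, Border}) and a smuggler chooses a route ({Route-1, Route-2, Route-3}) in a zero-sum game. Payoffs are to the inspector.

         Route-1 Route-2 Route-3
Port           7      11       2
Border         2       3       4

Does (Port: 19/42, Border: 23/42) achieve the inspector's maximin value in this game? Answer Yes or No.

Against Route-1 this mix gives (19/42)·7 + (23/42)·2 = 179/42.
Against Route-2 this mix gives (19/42)·11 + (23/42)·3 = 139/21.
Against Route-3 this mix gives (19/42)·2 + (23/42)·4 = 65/21.
The smuggler will play Route-3, holding the inspector to 65/21. Shifting weight toward the row that does better against Route-3 would raise this floor (the equalizing mix achieves 24/7 against both Route-3 and Route-1), so the proposed strategy is not optimal.

No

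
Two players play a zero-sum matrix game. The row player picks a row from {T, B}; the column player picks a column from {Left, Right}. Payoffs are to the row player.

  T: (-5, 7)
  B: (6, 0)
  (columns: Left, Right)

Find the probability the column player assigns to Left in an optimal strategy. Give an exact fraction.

Row minima: T → -5, B → 0; maximin = 0.
Column maxima: Left → 6, Right → 7; minimax = 6.
0 ≠ 6, so there is no saddle point; optimal play is mixed.
Let the row player play T with probability p. Expected payoff against Left: (-5)p + 6(1−p) = −11p + 6; against Right: 7p + 0(1−p) = 7p.
Setting these equal: −11p + 6 = 7p ⇒ −18p = -6 ⇒ p = 1/3, and the value is (-11)·(1/3) + 6 = 7/3.
For the column player: with q = P(Left), equating T's and B's payoffs gives −12q + 7 = 6q ⇒ q = 7/18.

7/18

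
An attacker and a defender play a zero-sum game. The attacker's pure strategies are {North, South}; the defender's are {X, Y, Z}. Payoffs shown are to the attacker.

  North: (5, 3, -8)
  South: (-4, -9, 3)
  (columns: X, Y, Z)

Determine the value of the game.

Row minima: North → -8, South → -9; maximin = -8.
Column maxima: X → 5, Y → 3, Z → 3; minimax = 3.
-8 ≠ 3, so there is no saddle point; optimal play is mixed.
X is strictly dominated by Y (it gives the attacker strictly more in every row), so the defender never plays it.
On the remaining 2×2 (North, South vs Y, Z):
Let the attacker play North with probability p. Expected payoff against Y: 3p + (-9)(1−p) = 12p − 9; against Z: (-8)p + 3(1−p) = −11p + 3.
Setting these equal: 12p − 9 = −11p + 3 ⇒ 23p = 12 ⇒ p = 12/23, and the value is (12)·(12/23) − 9 = -63/23.
For the defender: with q = P(Y), equating North's and South's payoffs gives 11q − 8 = −12q + 3 ⇒ q = 11/23.

-63/23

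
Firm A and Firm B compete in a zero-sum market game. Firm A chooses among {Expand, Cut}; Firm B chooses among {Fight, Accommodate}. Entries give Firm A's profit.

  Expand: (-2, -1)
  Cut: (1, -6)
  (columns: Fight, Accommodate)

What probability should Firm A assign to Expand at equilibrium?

Row minima: Expand → -2, Cut → -6; maximin = -2.
Column maxima: Fight → 1, Accommodate → -1; minimax = -1.
-2 ≠ -1, so there is no saddle point; optimal play is mixed.
Let Firm A play Expand with probability p. Expected payoff against Fight: (-2)p + 1(1−p) = −3p + 1; against Accommodate: (-1)p + (-6)(1−p) = 5p − 6.
Setting these equal: −3p + 1 = 5p − 6 ⇒ −8p = -7 ⇒ p = 7/8, and the value is (-3)·(7/8) + 1 = -13/8.
For Firm B: with q = P(Fight), equating Expand's and Cut's payoffs gives −q − 1 = 7q − 6 ⇒ q = 5/8.

7/8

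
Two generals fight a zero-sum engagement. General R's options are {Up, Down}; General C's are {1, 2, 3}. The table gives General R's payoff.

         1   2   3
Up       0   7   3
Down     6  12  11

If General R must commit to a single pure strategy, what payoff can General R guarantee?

6

Row minima: Up → 0, Down → 6.
The best of these is 6.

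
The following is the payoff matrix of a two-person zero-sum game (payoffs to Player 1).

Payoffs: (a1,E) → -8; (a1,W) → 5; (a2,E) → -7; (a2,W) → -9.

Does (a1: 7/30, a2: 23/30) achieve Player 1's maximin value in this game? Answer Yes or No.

Against E this mix gives (7/30)·(-8) + (23/30)·(-7) = -217/30.
Against W this mix gives (7/30)·5 + (23/30)·(-9) = -86/15.
Player 2 will play E, holding Player 1 to -217/30. Shifting weight toward the row that does better against E would raise this floor (the equalizing mix achieves -107/15 against both E and W), so the proposed strategy is not optimal.

No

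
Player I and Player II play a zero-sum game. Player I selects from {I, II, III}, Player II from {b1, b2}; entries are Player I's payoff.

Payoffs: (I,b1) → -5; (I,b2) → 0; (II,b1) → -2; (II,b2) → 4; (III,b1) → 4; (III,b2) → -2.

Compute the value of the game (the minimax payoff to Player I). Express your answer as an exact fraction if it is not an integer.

1

Row minima: I → -5, II → -2, III → -2; maximin = -2.
Column maxima: b1 → 4, b2 → 4; minimax = 4.
-2 ≠ 4, so there is no saddle point; optimal play is mixed.
I is strictly dominated by II, so Player I never plays it.
On the remaining 2×2 (II, III vs b1, b2):
Let Player I play II with probability p. Expected payoff against b1: (-2)p + 4(1−p) = −6p + 4; against b2: 4p + (-2)(1−p) = 6p − 2.
Setting these equal: −6p + 4 = 6p − 2 ⇒ −12p = -6 ⇒ p = 1/2, and the value is (-6)·(1/2) + 4 = 1.
For Player II: with q = P(b1), equating II's and III's payoffs gives −6q + 4 = 6q − 2 ⇒ q = 1/2.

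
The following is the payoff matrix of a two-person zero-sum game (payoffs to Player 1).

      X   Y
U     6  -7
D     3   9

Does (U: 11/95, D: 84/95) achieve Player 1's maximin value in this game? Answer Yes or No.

No

Against X this mix gives (11/95)·6 + (84/95)·3 = 318/95.
Against Y this mix gives (11/95)·(-7) + (84/95)·9 = 679/95.
Player 2 will play X, holding Player 1 to 318/95. Shifting weight toward the row that does better against X would raise this floor (the equalizing mix achieves 75/19 against both X and Y), so the proposed strategy is not optimal.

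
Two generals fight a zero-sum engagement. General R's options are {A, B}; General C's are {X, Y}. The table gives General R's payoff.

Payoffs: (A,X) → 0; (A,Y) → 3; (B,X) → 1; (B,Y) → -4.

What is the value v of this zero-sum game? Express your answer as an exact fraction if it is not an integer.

3/8

Row minima: A → 0, B → -4; maximin = 0.
Column maxima: X → 1, Y → 3; minimax = 1.
0 ≠ 1, so there is no saddle point; optimal play is mixed.
Let General R play A with probability p. Expected payoff against X: 0p + 1(1−p) = −p + 1; against Y: 3p + (-4)(1−p) = 7p − 4.
Setting these equal: −p + 1 = 7p − 4 ⇒ −8p = -5 ⇒ p = 5/8, and the value is (-1)·(5/8) + 1 = 3/8.
For General C: with q = P(X), equating A's and B's payoffs gives −3q + 3 = 5q − 4 ⇒ q = 7/8.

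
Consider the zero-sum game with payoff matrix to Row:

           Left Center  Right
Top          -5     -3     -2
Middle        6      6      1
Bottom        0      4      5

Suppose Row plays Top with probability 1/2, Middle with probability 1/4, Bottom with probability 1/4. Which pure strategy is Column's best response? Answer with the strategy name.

If Column plays Left, Row's expected payoff is (1/2)·(-5) + (1/4)·6 + (1/4)·0 = -1.
If Column plays Center, Row's expected payoff is (1/2)·(-3) + (1/4)·6 + (1/4)·4 = 1.
If Column plays Right, Row's expected payoff is (1/2)·(-2) + (1/4)·1 + (1/4)·5 = 1/2.
Column minimizes Row's payoff; the smallest is -1, so the best response is Left.

Left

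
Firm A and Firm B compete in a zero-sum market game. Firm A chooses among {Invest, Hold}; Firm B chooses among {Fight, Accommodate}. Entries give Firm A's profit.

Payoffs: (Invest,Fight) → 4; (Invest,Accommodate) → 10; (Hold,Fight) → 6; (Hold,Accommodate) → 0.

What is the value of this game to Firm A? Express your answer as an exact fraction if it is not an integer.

Row minima: Invest → 4, Hold → 0; maximin = 4.
Column maxima: Fight → 6, Accommodate → 10; minimax = 6.
4 ≠ 6, so there is no saddle point; optimal play is mixed.
Let Firm A play Invest with probability p. Expected payoff against Fight: 4p + 6(1−p) = −2p + 6; against Accommodate: 10p + 0(1−p) = 10p.
Setting these equal: −2p + 6 = 10p ⇒ −12p = -6 ⇒ p = 1/2, and the value is (-2)·(1/2) + 6 = 5.
For Firm B: with q = P(Fight), equating Invest's and Hold's payoffs gives −6q + 10 = 6q ⇒ q = 5/6.

5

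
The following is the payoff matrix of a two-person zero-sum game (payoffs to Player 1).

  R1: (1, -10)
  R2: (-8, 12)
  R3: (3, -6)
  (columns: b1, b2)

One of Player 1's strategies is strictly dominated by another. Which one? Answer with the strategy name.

R3 gives a strictly higher payoff than R1 against every column: 3 > 1, -6 > -10.
So R1 is strictly dominated and Player 1 never plays it.

R1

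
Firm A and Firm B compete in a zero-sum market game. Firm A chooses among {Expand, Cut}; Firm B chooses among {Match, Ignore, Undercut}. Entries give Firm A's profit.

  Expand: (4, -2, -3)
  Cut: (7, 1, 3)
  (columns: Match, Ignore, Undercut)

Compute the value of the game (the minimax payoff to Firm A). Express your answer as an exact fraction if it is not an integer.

Row minima: Expand → -3, Cut → 1; maximin = 1.
Column maxima: Match → 7, Ignore → 1, Undercut → 3; minimax = 1.
Since maximin = minimax = 1, there is a saddle point and the value is 1.

1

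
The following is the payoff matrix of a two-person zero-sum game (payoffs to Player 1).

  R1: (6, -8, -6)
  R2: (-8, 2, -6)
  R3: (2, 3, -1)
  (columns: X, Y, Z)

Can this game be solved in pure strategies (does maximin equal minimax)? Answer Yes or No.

Yes

Row minima: R1 → -8, R2 → -8, R3 → -1; maximin = -1.
Column maxima: X → 6, Y → 3, Z → -1; minimax = -1.
maximin = minimax = -1, so a saddle point exists.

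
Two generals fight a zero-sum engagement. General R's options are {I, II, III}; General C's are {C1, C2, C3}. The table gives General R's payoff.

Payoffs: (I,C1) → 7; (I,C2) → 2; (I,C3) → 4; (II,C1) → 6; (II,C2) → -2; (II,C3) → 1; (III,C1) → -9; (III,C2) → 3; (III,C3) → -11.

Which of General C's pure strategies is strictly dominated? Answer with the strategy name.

C1

C3 holds General R's payoff strictly below C1 in every row: 4 < 7, 1 < 6, -11 < -9.
So C1 is strictly dominated for General C.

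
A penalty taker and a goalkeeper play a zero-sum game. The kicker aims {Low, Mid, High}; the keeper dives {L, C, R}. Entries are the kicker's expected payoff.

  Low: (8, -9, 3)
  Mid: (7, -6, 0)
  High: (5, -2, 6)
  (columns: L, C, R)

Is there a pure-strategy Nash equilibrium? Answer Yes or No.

Row minima: Low → -9, Mid → -6, High → -2; maximin = -2.
Column maxima: L → 8, C → -2, R → 6; minimax = -2.
maximin = minimax = -2, so a saddle point exists.

Yes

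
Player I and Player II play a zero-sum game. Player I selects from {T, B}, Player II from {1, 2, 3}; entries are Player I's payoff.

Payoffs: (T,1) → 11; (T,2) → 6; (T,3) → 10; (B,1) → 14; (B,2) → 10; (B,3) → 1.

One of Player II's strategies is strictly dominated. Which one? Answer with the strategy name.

1

2 holds Player I's payoff strictly below 1 in every row: 6 < 11, 10 < 14.
So 1 is strictly dominated for Player II.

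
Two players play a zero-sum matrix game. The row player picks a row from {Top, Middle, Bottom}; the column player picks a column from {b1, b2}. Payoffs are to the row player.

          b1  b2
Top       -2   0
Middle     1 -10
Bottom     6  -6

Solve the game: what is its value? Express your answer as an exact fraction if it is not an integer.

Row minima: Top → -2, Middle → -10, Bottom → -6; maximin = -2.
Column maxima: b1 → 6, b2 → 0; minimax = 0.
-2 ≠ 0, so there is no saddle point; optimal play is mixed.
Middle is strictly dominated by Bottom, so the row player never plays it.
On the remaining 2×2 (Top, Bottom vs b1, b2):
Let the row player play Top with probability p. Expected payoff against b1: (-2)p + 6(1−p) = −8p + 6; against b2: 0p + (-6)(1−p) = 6p − 6.
Setting these equal: −8p + 6 = 6p − 6 ⇒ −14p = -12 ⇒ p = 6/7, and the value is (-8)·(6/7) + 6 = -6/7.
For the column player: with q = P(b1), equating Top's and Bottom's payoffs gives −2q = 12q − 6 ⇒ q = 3/7.

-6/7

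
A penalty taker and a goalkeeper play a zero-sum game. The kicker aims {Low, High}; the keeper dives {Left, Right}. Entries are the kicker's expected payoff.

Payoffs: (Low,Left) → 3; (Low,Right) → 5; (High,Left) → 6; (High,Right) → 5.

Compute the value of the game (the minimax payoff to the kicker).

5

Row minima: Low → 3, High → 5; maximin = 5.
Column maxima: Left → 6, Right → 5; minimax = 5.
Since maximin = minimax = 5, there is a saddle point and the value is 5.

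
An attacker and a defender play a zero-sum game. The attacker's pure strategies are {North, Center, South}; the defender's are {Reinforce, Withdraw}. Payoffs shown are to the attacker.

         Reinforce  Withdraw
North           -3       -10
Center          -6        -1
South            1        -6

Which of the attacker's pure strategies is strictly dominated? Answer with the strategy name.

North

South gives a strictly higher payoff than North against every column: 1 > -3, -6 > -10.
So North is strictly dominated and the attacker never plays it.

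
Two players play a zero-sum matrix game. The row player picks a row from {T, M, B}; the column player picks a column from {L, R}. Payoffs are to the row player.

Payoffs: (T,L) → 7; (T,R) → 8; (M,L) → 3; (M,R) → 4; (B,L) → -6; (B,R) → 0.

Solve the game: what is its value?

Row minima: T → 7, M → 3, B → -6; maximin = 7.
Column maxima: L → 7, R → 8; minimax = 7.
Since maximin = minimax = 7, there is a saddle point and the value is 7.

7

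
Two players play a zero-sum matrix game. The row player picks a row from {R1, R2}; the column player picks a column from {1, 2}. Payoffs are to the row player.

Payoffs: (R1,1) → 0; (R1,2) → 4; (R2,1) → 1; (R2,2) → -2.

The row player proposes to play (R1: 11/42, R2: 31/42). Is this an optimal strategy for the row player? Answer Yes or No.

Against 1 this mix gives (11/42)·0 + (31/42)·1 = 31/42.
Against 2 this mix gives (11/42)·4 + (31/42)·(-2) = -3/7.
The column player will play 2, holding the row player to -3/7. Shifting weight toward the row that does better against 2 would raise this floor (the equalizing mix achieves 4/7 against both 2 and 1), so the proposed strategy is not optimal.

No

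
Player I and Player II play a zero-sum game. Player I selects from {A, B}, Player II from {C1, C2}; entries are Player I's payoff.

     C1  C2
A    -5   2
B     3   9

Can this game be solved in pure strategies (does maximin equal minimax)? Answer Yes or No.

Row minima: A → -5, B → 3; maximin = 3.
Column maxima: C1 → 3, C2 → 9; minimax = 3.
maximin = minimax = 3, so a saddle point exists.

Yes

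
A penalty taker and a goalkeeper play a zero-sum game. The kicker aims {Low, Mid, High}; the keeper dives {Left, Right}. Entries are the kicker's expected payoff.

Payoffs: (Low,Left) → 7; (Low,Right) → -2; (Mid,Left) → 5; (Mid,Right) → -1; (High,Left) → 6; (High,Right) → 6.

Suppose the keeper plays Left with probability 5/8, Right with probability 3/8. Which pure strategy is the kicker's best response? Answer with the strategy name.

Expected payoff of Low: (5/8)·7 + (3/8)·(-2) = 29/8.
Expected payoff of Mid: (5/8)·5 + (3/8)·(-1) = 11/4.
Expected payoff of High: (5/8)·6 + (3/8)·6 = 6.
The largest is 6, so the kicker's best response is High.

High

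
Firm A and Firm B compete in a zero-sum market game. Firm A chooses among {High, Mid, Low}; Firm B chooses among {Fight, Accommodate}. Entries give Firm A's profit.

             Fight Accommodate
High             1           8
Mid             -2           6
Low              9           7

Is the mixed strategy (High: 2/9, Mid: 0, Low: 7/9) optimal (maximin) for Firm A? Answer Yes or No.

Yes

Against Fight this mix gives (2/9)·1 + (7/9)·9 = 65/9.
Against Accommodate this mix gives (2/9)·8 + (7/9)·7 = 65/9.
All of Firm B's active replies (Fight, Accommodate) yield 65/9, and no column does worse for Firm A. The mix makes Firm B indifferent and guarantees 65/9, so it is optimal.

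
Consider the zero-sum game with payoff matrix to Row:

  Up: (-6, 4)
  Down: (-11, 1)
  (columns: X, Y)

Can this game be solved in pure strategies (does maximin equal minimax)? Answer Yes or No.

Row minima: Up → -6, Down → -11; maximin = -6.
Column maxima: X → -6, Y → 4; minimax = -6.
maximin = minimax = -6, so a saddle point exists.

Yes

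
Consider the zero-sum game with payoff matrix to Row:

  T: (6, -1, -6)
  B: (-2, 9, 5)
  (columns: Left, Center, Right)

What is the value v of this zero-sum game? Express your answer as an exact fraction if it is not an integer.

18/19

Row minima: T → -6, B → -2; maximin = -2.
Column maxima: Left → 6, Center → 9, Right → 5; minimax = 5.
-2 ≠ 5, so there is no saddle point; optimal play is mixed.
Center is strictly dominated by Right (it gives Row strictly more in every row), so Column never plays it.
On the remaining 2×2 (T, B vs Left, Right):
Let Row play T with probability p. Expected payoff against Left: 6p + (-2)(1−p) = 8p − 2; against Right: (-6)p + 5(1−p) = −11p + 5.
Setting these equal: 8p − 2 = −11p + 5 ⇒ 19p = 7 ⇒ p = 7/19, and the value is (8)·(7/19) − 2 = 18/19.
For Column: with q = P(Left), equating T's and B's payoffs gives 12q − 6 = −7q + 5 ⇒ q = 11/19.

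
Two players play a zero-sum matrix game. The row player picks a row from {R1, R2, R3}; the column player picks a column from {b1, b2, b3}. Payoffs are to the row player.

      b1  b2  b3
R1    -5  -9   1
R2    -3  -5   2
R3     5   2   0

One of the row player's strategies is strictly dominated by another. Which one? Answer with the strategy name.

R2 gives a strictly higher payoff than R1 against every column: -3 > -5, -5 > -9, 2 > 1.
So R1 is strictly dominated and the row player never plays it.

R1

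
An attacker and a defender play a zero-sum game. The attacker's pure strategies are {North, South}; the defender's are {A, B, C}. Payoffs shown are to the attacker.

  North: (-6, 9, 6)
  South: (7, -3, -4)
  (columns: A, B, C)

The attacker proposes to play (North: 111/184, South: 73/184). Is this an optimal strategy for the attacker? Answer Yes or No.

Against A this mix gives (111/184)·(-6) + (73/184)·7 = -155/184.
Against B this mix gives (111/184)·9 + (73/184)·(-3) = 195/46.
Against C this mix gives (111/184)·6 + (73/184)·(-4) = 187/92.
The defender will play A, holding the attacker to -155/184. Shifting weight toward the row that does better against A would raise this floor (the equalizing mix achieves 18/23 against both A and C), so the proposed strategy is not optimal.

No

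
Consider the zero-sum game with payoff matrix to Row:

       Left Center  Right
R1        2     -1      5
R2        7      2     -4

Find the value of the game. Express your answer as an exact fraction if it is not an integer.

Row minima: R1 → -1, R2 → -4; maximin = -1.
Column maxima: Left → 7, Center → 2, Right → 5; minimax = 2.
-1 ≠ 2, so there is no saddle point; optimal play is mixed.
Left is strictly dominated by Center (it gives Row strictly more in every row), so Column never plays it.
On the remaining 2×2 (R1, R2 vs Center, Right):
Let Row play R1 with probability p. Expected payoff against Center: (-1)p + 2(1−p) = −3p + 2; against Right: 5p + (-4)(1−p) = 9p − 4.
Setting these equal: −3p + 2 = 9p − 4 ⇒ −12p = -6 ⇒ p = 1/2, and the value is (-3)·(1/2) + 2 = 1/2.
For Column: with q = P(Center), equating R1's and R2's payoffs gives −6q + 5 = 6q − 4 ⇒ q = 3/4.

1/2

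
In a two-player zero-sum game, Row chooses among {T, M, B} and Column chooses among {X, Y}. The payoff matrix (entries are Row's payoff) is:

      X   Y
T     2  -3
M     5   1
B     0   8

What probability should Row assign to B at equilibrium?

1/3

Row minima: T → -3, M → 1, B → 0; maximin = 1.
Column maxima: X → 5, Y → 8; minimax = 5.
1 ≠ 5, so there is no saddle point; optimal play is mixed.
T is strictly dominated by M, so Row never plays it.
On the remaining 2×2 (M, B vs X, Y):
Let Row play M with probability p. Expected payoff against X: 5p + 0(1−p) = 5p; against Y: 1p + 8(1−p) = −7p + 8.
Setting these equal: 5p = −7p + 8 ⇒ 12p = 8 ⇒ p = 2/3, and the value is (5)·(2/3) = 10/3.
For Column: with q = P(X), equating M's and B's payoffs gives 4q + 1 = −8q + 8 ⇒ q = 7/12.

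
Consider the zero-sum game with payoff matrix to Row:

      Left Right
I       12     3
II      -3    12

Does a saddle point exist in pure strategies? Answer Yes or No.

Row minima: I → 3, II → -3; maximin = 3.
Column maxima: Left → 12, Right → 12; minimax = 12.
3 ≠ 12, so no pure-strategy equilibrium exists.

No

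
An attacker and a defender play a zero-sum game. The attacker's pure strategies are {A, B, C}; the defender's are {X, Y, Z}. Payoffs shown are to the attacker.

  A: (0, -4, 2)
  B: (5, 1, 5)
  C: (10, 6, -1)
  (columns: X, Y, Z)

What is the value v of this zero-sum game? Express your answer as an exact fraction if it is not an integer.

31/11

Row minima: A → -4, B → 1, C → -1; maximin = 1.
Column maxima: X → 10, Y → 6, Z → 5; minimax = 5.
1 ≠ 5, so there is no saddle point; optimal play is mixed.
A is strictly dominated by B, so the attacker never plays it.
X is strictly dominated by Y (it gives the attacker strictly more in every row), so the defender never plays it.
On the remaining 2×2 (B, C vs Y, Z):
Let the attacker play B with probability p. Expected payoff against Y: 1p + 6(1−p) = −5p + 6; against Z: 5p + (-1)(1−p) = 6p − 1.
Setting these equal: −5p + 6 = 6p − 1 ⇒ −11p = -7 ⇒ p = 7/11, and the value is (-5)·(7/11) + 6 = 31/11.
For the defender: with q = P(Y), equating B's and C's payoffs gives −4q + 5 = 7q − 1 ⇒ q = 6/11.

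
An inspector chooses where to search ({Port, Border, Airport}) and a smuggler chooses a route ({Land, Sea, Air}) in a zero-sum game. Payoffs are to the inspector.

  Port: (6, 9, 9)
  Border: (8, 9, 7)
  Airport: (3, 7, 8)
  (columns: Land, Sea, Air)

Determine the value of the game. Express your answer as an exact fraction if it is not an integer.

Row minima: Port → 6, Border → 7, Airport → 3; maximin = 7.
Column maxima: Land → 8, Sea → 9, Air → 9; minimax = 8.
7 ≠ 8, so there is no saddle point; optimal play is mixed.
Airport is strictly dominated by Port, so the inspector never plays it.
Sea is strictly dominated by Land (it gives the inspector strictly more in every row), so the smuggler never plays it.
On the remaining 2×2 (Port, Border vs Land, Air):
Let the inspector play Port with probability p. Expected payoff against Land: 6p + 8(1−p) = −2p + 8; against Air: 9p + 7(1−p) = 2p + 7.
Setting these equal: −2p + 8 = 2p + 7 ⇒ −4p = -1 ⇒ p = 1/4, and the value is (-2)·(1/4) + 8 = 15/2.
For the smuggler: with q = P(Land), equating Port's and Border's payoffs gives −3q + 9 = q + 7 ⇒ q = 1/2.

15/2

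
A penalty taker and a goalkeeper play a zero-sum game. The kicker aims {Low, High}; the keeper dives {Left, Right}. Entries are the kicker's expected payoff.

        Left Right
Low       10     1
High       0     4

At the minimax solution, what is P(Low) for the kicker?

4/13

Row minima: Low → 1, High → 0; maximin = 1.
Column maxima: Left → 10, Right → 4; minimax = 4.
1 ≠ 4, so there is no saddle point; optimal play is mixed.
Let the kicker play Low with probability p. Expected payoff against Left: 10p + 0(1−p) = 10p; against Right: 1p + 4(1−p) = −3p + 4.
Setting these equal: 10p = −3p + 4 ⇒ 13p = 4 ⇒ p = 4/13, and the value is (10)·(4/13) = 40/13.
For the keeper: with q = P(Left), equating Low's and High's payoffs gives 9q + 1 = −4q + 4 ⇒ q = 3/13.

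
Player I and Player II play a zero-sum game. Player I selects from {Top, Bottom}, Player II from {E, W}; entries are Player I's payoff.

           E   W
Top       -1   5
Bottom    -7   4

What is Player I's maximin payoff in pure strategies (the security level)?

-1

Row minima: Top → -1, Bottom → -7.
The best of these is -1.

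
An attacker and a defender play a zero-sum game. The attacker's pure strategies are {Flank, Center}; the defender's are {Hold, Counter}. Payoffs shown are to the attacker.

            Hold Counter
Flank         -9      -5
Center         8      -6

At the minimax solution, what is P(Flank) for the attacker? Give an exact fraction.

7/9

Row minima: Flank → -9, Center → -6; maximin = -6.
Column maxima: Hold → 8, Counter → -5; minimax = -5.
-6 ≠ -5, so there is no saddle point; optimal play is mixed.
Let the attacker play Flank with probability p. Expected payoff against Hold: (-9)p + 8(1−p) = −17p + 8; against Counter: (-5)p + (-6)(1−p) = p − 6.
Setting these equal: −17p + 8 = p − 6 ⇒ −18p = -14 ⇒ p = 7/9, and the value is (-17)·(7/9) + 8 = -47/9.
For the defender: with q = P(Hold), equating Flank's and Center's payoffs gives −4q − 5 = 14q − 6 ⇒ q = 1/18.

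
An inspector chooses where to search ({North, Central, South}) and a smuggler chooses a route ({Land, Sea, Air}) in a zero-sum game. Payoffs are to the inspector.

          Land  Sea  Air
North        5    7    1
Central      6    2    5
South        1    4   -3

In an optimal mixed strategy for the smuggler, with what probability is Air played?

5/9

Row minima: North → 1, Central → 2, South → -3; maximin = 2.
Column maxima: Land → 6, Sea → 7, Air → 5; minimax = 5.
2 ≠ 5, so there is no saddle point; optimal play is mixed.
South is strictly dominated by North, so the inspector never plays it.
Land is strictly dominated by Air (it gives the inspector strictly more in every row), so the smuggler never plays it.
On the remaining 2×2 (North, Central vs Sea, Air):
Let the inspector play North with probability p. Expected payoff against Sea: 7p + 2(1−p) = 5p + 2; against Air: 1p + 5(1−p) = −4p + 5.
Setting these equal: 5p + 2 = −4p + 5 ⇒ 9p = 3 ⇒ p = 1/3, and the value is (5)·(1/3) + 2 = 11/3.
For the smuggler: with q = P(Sea), equating North's and Central's payoffs gives 6q + 1 = −3q + 5 ⇒ q = 4/9.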